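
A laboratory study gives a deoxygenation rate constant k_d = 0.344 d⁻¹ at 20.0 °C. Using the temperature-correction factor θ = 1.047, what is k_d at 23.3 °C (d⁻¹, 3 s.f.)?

k_d ≈ 0.400 d⁻¹

k_d(T₂) = k_d(T₁) · θ^(T₂−T₁) = 0.344 × 1.047^(23.3−20.0)
= 0.344 × 1.047^3.30 = 0.344 × 1.164 = 0.4003 d⁻¹.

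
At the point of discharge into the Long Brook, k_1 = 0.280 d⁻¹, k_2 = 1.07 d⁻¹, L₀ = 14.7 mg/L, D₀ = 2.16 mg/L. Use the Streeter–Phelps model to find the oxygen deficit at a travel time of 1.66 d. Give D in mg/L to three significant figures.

D ≈ 2.76 mg/L

k_1 L₀/(k_2−k_1) = 0.280×14.7/(1.07−0.280) = 4.116/0.7900 = 5.210 mg/L.
e^(−k_1 t) = e^(−0.280×1.660) = 0.6283; e^(−k_2 t) = e^(−1.07×1.660) = 0.1693.
D = 5.210 × (0.6283 − 0.1693) + 2.16 × 0.1693 = 2.391 + 0.3656 = 2.757 mg/L.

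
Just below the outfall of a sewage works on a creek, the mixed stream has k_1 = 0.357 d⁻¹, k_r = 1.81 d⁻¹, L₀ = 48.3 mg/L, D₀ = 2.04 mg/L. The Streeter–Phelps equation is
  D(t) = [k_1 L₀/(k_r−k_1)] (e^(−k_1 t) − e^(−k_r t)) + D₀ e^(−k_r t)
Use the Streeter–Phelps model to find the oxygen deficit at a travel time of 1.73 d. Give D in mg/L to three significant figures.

D ≈ 5.97 mg/L

k_1 L₀/(k_r−k_1) = 0.357×48.3/(1.81−0.357) = 17.24/1.453 = 11.87 mg/L.
e^(−k_1 t) = e^(−0.357×1.730) = 0.5392; e^(−k_r t) = e^(−1.81×1.730) = 0.04366.
D = 11.87 × (0.5392 − 0.04366) + 2.04 × 0.04366 = 5.881 + 0.08907 = 5.970 mg/L.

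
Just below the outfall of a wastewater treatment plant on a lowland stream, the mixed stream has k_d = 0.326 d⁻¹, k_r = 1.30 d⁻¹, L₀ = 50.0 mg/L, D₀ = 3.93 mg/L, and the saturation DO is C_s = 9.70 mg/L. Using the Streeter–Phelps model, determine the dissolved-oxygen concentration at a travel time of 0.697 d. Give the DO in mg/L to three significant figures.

DO ≈ 1.54 mg/L

k_d L₀/(k_r−k_d) = 0.326×50.0/(1.30−0.326) = 16.30/0.9740 = 16.74 mg/L.
e^(−k_d t) = e^(−0.326×0.6970) = 0.7967; e^(−k_r t) = e^(−1.30×0.6970) = 0.4041.
D = 16.74 × (0.7967 − 0.4041) + 3.93 × 0.4041 = 6.571 + 1.588 = 8.159 mg/L.
DO = C_s − D = 9.70 − 8.159 = 1.541 mg/L.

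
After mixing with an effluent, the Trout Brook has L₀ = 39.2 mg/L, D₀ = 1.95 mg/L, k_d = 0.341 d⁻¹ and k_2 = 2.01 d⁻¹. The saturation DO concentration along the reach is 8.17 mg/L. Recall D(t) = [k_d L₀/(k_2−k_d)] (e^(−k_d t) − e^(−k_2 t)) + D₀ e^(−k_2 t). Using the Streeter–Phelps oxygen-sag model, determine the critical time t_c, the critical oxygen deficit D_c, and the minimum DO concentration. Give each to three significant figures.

t_c ≈ 0.896 d; D_c ≈ 4.90 mg/L; min DO ≈ 3.27 mg/L

At the critical point dD/dt = 0, so k_d L₀ e^(−k_d t) = k_2 D. Substituting D(t) from the Streeter–Phelps equation and solving for t gives
t_c = ln[(k_2/k_d)(1 − D₀(k_2−k_d)/(k_d L₀))] / (k_2−k_d).
Here k_2−k_d = 1.669 d⁻¹ and 1 − D₀(k_2−k_d)/(k_d L₀) = 1 − 1.95×1.669/(0.341×39.2) = 0.7565, so
t_c = ln(5.894 × 0.7565) / 1.669 = 1.495 / 1.669 = 0.8957 d.
L(t_c) = L₀ e^(−k_d t_c) = 39.2 × 0.7368 = 28.88 mg/L, and at the critical point k_2 D_c = k_d L, so D_c = (0.341/2.01) × 28.88 = 4.900 mg/L.
Minimum DO = C_s − D_c = 8.17 − 4.900 = 3.270 mg/L.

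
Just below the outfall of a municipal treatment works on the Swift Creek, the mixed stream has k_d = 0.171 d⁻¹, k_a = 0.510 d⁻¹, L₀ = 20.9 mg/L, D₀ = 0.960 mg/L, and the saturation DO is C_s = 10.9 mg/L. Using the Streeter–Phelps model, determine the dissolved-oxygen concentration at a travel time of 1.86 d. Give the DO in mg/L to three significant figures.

DO ≈ 6.94 mg/L

k_d L₀/(k_a−k_d) = 0.171×20.9/(0.510−0.171) = 3.574/0.3390 = 10.54 mg/L.
e^(−k_d t) = e^(−0.171×1.860) = 0.7276; e^(−k_a t) = e^(−0.510×1.860) = 0.3873.
D = 10.54 × (0.7276 − 0.3873) + 0.960 × 0.3873 = 3.587 + 0.3718 = 3.959 mg/L.
DO = C_s − D = 10.9 − 3.959 = 6.941 mg/L.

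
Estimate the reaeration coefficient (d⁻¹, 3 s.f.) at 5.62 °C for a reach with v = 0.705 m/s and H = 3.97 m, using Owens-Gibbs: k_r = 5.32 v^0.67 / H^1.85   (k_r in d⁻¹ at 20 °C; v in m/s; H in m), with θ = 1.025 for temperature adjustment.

k_r ≈ 0.230 d⁻¹

k_r(20) = 5.32 × 0.705^0.67 / 3.97^1.85 = 5.32 × 0.7912 / 12.82 = 0.3284 d⁻¹.
k_r(5.62) = 0.3284 × 1.025^(5.62−20) = 0.3284 × 0.7011 = 0.2303 d⁻¹.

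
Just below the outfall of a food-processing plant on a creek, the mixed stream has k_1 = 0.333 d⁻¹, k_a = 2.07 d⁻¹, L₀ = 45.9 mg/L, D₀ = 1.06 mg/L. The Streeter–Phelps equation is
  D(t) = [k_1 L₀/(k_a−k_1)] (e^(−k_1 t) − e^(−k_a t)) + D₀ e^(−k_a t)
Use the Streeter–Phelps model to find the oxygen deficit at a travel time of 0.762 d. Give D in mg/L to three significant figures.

k_1 L₀/(k_a−k_1) = 0.333×45.9/(2.07−0.333) = 15.28/1.737 = 8.799 mg/L.
e^(−k_1 t) = e^(−0.333×0.7620) = 0.7759; e^(−k_a t) = e^(−2.07×0.7620) = 0.2065.
D = 8.799 × (0.7759 − 0.2065) + 1.06 × 0.2065 = 5.010 + 0.2189 = 5.229 mg/L.

D ≈ 5.23 mg/L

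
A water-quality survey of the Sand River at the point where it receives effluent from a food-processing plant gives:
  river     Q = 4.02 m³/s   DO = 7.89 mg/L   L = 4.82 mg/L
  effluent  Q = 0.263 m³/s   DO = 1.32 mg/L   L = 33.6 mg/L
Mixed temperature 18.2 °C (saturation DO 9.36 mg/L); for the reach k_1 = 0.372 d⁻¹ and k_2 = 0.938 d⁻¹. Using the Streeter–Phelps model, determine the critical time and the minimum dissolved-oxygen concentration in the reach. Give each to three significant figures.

Mixed DO = (4.02×7.89 + 0.263×1.32)/(4.02+0.263) = 32.06/4.283 = 7.487 mg/L.
Mixed L₀ = (4.02×4.82 + 0.263×33.6)/(4.283) = 28.21/4.283 = 6.587 mg/L.
Initial deficit D₀ = C_s − DO₀ = 9.36 − 7.487 = 1.873 mg/L.
t_c = (1/0.5660) ln[(0.938/0.372)(1 − 1.873×0.5660/(0.372×6.587))] = 1.767 × ln(1.430) = 0.6324 d.
D_c = (0.372/0.938) × 6.587 × e^(−0.372×0.6324) = 0.3966 × 6.587 × 0.7904 = 2.065 mg/L.
Minimum DO = 9.36 − 2.065 = 7.295 mg/L.

t_c ≈ 0.632 d; minimum DO ≈ 7.30 mg/L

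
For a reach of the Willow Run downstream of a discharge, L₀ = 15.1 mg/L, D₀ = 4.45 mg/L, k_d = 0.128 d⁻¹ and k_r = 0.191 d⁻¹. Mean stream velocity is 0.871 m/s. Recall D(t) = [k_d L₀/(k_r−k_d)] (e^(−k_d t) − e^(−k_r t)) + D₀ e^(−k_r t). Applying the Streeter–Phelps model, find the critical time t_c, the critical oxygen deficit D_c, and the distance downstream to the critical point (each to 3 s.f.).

With k_r/k_d = 1.492 and 1 − D₀(k_r−k_d)/(k_d L₀) = 0.8550,
t_c = ln(1.492 × 0.8550) / (0.191 − 0.128) = ln(1.276) / 0.06300 = 0.2435/0.06300 = 3.866 d.
D_c = (k_d/k_r) L₀ e^(−k_d t_c) = (0.128/0.191) × 15.1 × e^(−0.128×3.866) = 0.6702 × 15.1 × 0.6097 = 6.170 mg/L.
x_c = v t_c = 0.871 m/s × 3.866 d × 86400 s/d = 290900 m ≈ 291 km.

t_c ≈ 3.87 d; D_c ≈ 6.17 mg/L; x_c ≈ 291 km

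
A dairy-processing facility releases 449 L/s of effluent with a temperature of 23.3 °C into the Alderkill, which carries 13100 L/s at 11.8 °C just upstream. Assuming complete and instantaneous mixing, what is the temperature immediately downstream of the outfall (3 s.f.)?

12.2 °C

Flow-weighted mixing: C = (Q_r C_r + Q_w C_w)/(Q_r + Q_w)
= (13100×11.8 + 449×23.3)/(13100 + 449) = 165000/13550 = 12.18 °C.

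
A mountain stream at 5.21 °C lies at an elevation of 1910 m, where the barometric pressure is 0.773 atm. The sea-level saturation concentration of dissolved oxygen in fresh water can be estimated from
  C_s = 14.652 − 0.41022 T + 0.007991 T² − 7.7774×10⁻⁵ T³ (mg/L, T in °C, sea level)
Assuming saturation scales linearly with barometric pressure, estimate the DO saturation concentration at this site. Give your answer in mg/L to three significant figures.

C_s ≈ 9.83 mg/L

At sea level: C_s = 14.652 − 0.41022×5.21 + 0.007991×5.21² − 7.7774×10⁻⁵×5.21³ = 12.72 mg/L.
Pressure correction: C_s' = 12.72 × 0.773 = 9.833 mg/L.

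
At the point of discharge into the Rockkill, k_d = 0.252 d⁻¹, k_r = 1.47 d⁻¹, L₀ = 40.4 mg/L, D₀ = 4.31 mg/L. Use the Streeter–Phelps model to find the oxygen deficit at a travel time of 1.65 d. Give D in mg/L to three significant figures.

k_d L₀/(k_r−k_d) = 0.252×40.4/(1.47−0.252) = 10.18/1.218 = 8.359 mg/L.
e^(−k_d t) = e^(−0.252×1.650) = 0.6598; e^(−k_r t) = e^(−1.47×1.650) = 0.08843.
D = 8.359 × (0.6598 − 0.08843) + 4.31 × 0.08843 = 4.776 + 0.3812 = 5.157 mg/L.

D ≈ 5.16 mg/L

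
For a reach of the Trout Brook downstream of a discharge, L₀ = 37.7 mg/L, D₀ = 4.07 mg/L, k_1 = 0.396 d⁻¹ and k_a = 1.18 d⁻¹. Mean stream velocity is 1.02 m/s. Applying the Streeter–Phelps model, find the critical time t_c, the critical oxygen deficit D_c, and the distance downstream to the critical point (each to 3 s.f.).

t_c = [1/(k_a−k_1)] ln[(k_a/k_1)(1 − D₀(k_a−k_1)/(k_1 L₀))]
= [1/(1.18−0.396)] ln[(1.18/0.396)(1 − 4.07×0.7840/(0.396×37.7))]
= (1/0.7840) ln[2.980 × 0.7863] = 1.276 × ln(2.343) = 1.276 × 0.8514 = 1.086 d.
D_c = (k_1/k_a) L₀ e^(−k_1 t_c) = (0.396/1.18) × 37.7 × e^(−0.396×1.086) = 0.3356 × 37.7 × 0.6505 = 8.230 mg/L.
x_c = v t_c = 1.02 m/s × 1.086 d × 86400 s/d = 95700 m ≈ 95.7 km.

t_c ≈ 1.09 d; D_c ≈ 8.23 mg/L; x_c ≈ 95.7 km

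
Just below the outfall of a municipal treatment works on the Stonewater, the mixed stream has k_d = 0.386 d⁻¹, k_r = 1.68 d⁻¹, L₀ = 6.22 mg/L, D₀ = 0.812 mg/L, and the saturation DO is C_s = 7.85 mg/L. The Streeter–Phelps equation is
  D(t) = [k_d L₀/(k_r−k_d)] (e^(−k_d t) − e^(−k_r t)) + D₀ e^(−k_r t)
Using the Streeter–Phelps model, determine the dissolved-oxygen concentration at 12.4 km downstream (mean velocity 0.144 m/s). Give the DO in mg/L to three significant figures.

Travel time t = x/v = 12.4 km / (0.144 m/s) = 12400 m / 0.144 m/s = 86110 s = 0.9967 d.
k_d L₀/(k_r−k_d) = 0.386×6.22/(1.68−0.386) = 2.401/1.294 = 1.855 mg/L.
e^(−k_d t) = e^(−0.386×0.9967) = 0.6806; e^(−k_r t) = e^(−1.68×0.9967) = 0.1874.
D = 1.855 × (0.6806 − 0.1874) + 0.812 × 0.1874 = 0.9151 + 0.1522 = 1.067 mg/L.
DO = C_s − D = 7.85 − 1.067 = 6.783 mg/L.

DO ≈ 6.78 mg/L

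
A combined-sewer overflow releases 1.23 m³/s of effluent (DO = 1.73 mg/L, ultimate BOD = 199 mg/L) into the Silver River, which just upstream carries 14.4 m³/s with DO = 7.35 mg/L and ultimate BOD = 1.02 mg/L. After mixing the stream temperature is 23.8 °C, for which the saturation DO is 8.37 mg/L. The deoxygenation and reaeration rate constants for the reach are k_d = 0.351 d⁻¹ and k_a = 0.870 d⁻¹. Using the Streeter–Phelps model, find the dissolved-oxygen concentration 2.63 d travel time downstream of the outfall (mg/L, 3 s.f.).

DO ≈ 4.90 mg/L

Mixed DO = (14.4×7.35 + 1.23×1.73)/(14.4+1.23) = 108.0/15.63 = 6.908 mg/L.
Mixed L₀ = (14.4×1.02 + 1.23×199)/(15.63) = 259.5/15.63 = 16.60 mg/L.
Initial deficit D₀ = C_s − DO₀ = 8.37 − 6.908 = 1.462 mg/L.
D(2.63) = [0.351×16.60/(0.870−0.351)](e^(−0.351×2.63) − e^(−0.870×2.63)) + 1.462 e^(−0.870×2.63)
= 11.23 × (0.3973 − 0.1015) + 1.462 × 0.1015 = 3.469 mg/L.
DO = 8.37 − 3.469 = 4.901 mg/L.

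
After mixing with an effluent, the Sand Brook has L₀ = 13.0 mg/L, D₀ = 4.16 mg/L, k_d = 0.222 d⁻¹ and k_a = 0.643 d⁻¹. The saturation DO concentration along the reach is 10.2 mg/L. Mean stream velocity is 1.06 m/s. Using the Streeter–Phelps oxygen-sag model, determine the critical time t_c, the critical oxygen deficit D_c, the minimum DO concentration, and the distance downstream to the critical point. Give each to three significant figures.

At the critical point dD/dt = 0, so k_d L₀ e^(−k_d t) = k_a D. Substituting D(t) from the Streeter–Phelps equation and solving for t gives
t_c = ln[(k_a/k_d)(1 − D₀(k_a−k_d)/(k_d L₀))] / (k_a−k_d).
Here k_a−k_d = 0.4210 d⁻¹ and 1 − D₀(k_a−k_d)/(k_d L₀) = 1 − 4.16×0.4210/(0.222×13.0) = 0.3932, so
t_c = ln(2.896 × 0.3932) / 0.4210 = 0.1299 / 0.4210 = 0.3086 d.
D_c = (k_d/k_a) L₀ e^(−k_d t_c) = (0.222/0.643) × 13.0 × e^(−0.222×0.3086) = 0.3453 × 13.0 × 0.9338 = 4.191 mg/L.
Minimum DO = C_s − D_c = 10.2 − 4.191 = 6.009 mg/L.
x_c = v t_c = 1.06 m/s × 0.3086 d × 86400 s/d = 28260 m ≈ 28.3 km.

t_c ≈ 0.309 d; D_c ≈ 4.19 mg/L; min DO ≈ 6.01 mg/L; x_c ≈ 28.3 km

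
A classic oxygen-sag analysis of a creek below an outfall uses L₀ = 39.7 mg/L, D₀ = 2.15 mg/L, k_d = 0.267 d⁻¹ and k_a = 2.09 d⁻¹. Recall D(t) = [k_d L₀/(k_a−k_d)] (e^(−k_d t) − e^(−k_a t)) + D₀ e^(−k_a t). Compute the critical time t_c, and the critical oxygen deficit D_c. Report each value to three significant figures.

At the critical point dD/dt = 0, so k_d L₀ e^(−k_d t) = k_a D. Substituting D(t) from the Streeter–Phelps equation and solving for t gives
t_c = ln[(k_a/k_d)(1 − D₀(k_a−k_d)/(k_d L₀))] / (k_a−k_d).
Here k_a−k_d = 1.823 d⁻¹ and 1 − D₀(k_a−k_d)/(k_d L₀) = 1 − 2.15×1.823/(0.267×39.7) = 0.6302, so
t_c = ln(7.828 × 0.6302) / 1.823 = 1.596 / 1.823 = 0.8755 d.
D_c = (k_d/k_a) L₀ e^(−k_d t_c) = (0.267/2.09) × 39.7 × e^(−0.267×0.8755) = 0.1278 × 39.7 × 0.7916 = 4.015 mg/L.

t_c ≈ 0.875 d; D_c ≈ 4.01 mg/L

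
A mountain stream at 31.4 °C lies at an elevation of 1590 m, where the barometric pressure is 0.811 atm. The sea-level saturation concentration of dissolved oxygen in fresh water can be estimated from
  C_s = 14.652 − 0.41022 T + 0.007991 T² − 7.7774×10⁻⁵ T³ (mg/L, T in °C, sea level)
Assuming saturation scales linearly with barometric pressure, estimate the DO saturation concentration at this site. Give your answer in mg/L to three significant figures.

At sea level: C_s = 14.652 − 0.41022×31.4 + 0.007991×31.4² − 7.7774×10⁻⁵×31.4³ = 7.242 mg/L.
Pressure correction: C_s' = 7.242 × 0.811 = 5.873 mg/L.

C_s ≈ 5.87 mg/L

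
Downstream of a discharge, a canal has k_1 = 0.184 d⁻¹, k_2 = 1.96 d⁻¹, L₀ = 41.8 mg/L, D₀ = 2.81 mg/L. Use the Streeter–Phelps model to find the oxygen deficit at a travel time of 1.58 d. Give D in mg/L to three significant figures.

k_1 L₀/(k_2−k_1) = 0.184×41.8/(1.96−0.184) = 7.691/1.776 = 4.331 mg/L.
e^(−k_1 t) = e^(−0.184×1.580) = 0.7477; e^(−k_2 t) = e^(−1.96×1.580) = 0.04519.
D = 4.331 × (0.7477 − 0.04519) + 2.81 × 0.04519 = 3.042 + 0.1270 = 3.169 mg/L.

D ≈ 3.17 mg/L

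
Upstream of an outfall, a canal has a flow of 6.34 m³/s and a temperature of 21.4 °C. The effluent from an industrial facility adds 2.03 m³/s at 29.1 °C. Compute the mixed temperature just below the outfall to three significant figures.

23.3 °C

Flow-weighted mixing: C = (Q_r C_r + Q_w C_w)/(Q_r + Q_w)
= (6.34×21.4 + 2.03×29.1)/(6.34 + 2.03) = 194.7/8.370 = 23.27 °C.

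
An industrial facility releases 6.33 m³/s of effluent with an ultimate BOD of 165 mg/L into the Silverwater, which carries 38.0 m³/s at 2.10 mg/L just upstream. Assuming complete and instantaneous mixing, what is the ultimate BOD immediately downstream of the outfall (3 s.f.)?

Flow-weighted mixing: C = (Q_r C_r + Q_w C_w)/(Q_r + Q_w)
= (38.0×2.10 + 6.33×165)/(38.0 + 6.33) = 1124/44.33 = 25.36 mg/L.

25.4 mg/L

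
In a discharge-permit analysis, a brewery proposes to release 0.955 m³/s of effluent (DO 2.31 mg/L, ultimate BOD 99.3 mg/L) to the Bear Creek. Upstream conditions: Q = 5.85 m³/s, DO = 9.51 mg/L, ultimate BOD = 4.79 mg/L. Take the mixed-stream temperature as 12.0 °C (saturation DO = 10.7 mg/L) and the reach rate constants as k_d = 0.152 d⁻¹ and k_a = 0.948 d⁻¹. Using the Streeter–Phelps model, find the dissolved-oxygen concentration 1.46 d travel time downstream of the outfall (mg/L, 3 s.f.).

DO ≈ 8.25 mg/L

Mixed DO = (5.85×9.51 + 0.955×2.31)/(5.85+0.955) = 57.84/6.805 = 8.500 mg/L.
Mixed L₀ = (5.85×4.79 + 0.955×99.3)/(6.805) = 122.9/6.805 = 18.05 mg/L.
Initial deficit D₀ = C_s − DO₀ = 10.7 − 8.500 = 2.200 mg/L.
D(1.46) = [0.152×18.05/(0.948−0.152)](e^(−0.152×1.46) − e^(−0.948×1.46)) + 2.200 e^(−0.948×1.46)
= 3.447 × (0.8010 − 0.2506) + 2.200 × 0.2506 = 2.449 mg/L.
DO = 10.7 − 2.449 = 8.251 mg/L.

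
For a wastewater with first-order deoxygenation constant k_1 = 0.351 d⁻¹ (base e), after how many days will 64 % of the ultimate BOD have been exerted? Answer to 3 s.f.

y/L₀ = 1 − e^(−k_1 t) = 0.64 ⇒ e^(−k_1 t) = 0.360
t = −ln(0.360) / 0.351 = 1.022 / 0.351 = 2.911 d.

t ≈ 2.91 d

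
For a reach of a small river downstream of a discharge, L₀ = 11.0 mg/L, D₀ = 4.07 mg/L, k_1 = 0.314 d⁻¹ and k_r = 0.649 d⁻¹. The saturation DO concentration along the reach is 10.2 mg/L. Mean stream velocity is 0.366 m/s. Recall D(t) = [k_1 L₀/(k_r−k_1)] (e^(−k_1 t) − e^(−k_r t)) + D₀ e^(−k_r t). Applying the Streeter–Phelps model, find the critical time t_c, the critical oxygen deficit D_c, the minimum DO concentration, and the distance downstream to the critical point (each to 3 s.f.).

t_c ≈ 0.668 d; D_c ≈ 4.31 mg/L; min DO ≈ 5.89 mg/L; x_c ≈ 21.1 km

At the critical point dD/dt = 0, so k_1 L₀ e^(−k_1 t) = k_r D. Substituting D(t) from the Streeter–Phelps equation and solving for t gives
t_c = ln[(k_r/k_1)(1 − D₀(k_r−k_1)/(k_1 L₀))] / (k_r−k_1).
Here k_r−k_1 = 0.3350 d⁻¹ and 1 − D₀(k_r−k_1)/(k_1 L₀) = 1 − 4.07×0.3350/(0.314×11.0) = 0.6053, so
t_c = ln(2.067 × 0.6053) / 0.3350 = 0.2239 / 0.3350 = 0.6685 d.
L(t_c) = L₀ e^(−k_1 t_c) = 11.0 × 0.8107 = 8.917 mg/L, and at the critical point k_r D_c = k_1 L, so D_c = (0.314/0.649) × 8.917 = 4.314 mg/L.
Minimum DO = C_s − D_c = 10.2 − 4.314 = 5.886 mg/L.
x_c = v t_c = 0.366 m/s × 0.6685 d × 86400 s/d = 21140 m ≈ 21.1 km.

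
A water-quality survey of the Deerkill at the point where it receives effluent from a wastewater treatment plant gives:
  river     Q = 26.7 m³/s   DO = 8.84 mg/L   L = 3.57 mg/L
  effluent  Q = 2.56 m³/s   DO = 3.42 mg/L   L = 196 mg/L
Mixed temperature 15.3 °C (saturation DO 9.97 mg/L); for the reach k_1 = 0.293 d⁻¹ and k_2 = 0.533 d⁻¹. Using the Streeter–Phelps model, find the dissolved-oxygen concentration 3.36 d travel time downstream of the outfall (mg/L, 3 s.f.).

Mixed DO = (26.7×8.84 + 2.56×3.42)/(26.7+2.56) = 244.8/29.26 = 8.366 mg/L.
Mixed L₀ = (26.7×3.57 + 2.56×196)/(29.26) = 597.1/29.26 = 20.41 mg/L.
Initial deficit D₀ = C_s − DO₀ = 9.97 − 8.366 = 1.604 mg/L.
D(3.36) = [0.293×20.41/(0.533−0.293)](e^(−0.293×3.36) − e^(−0.533×3.36)) + 1.604 e^(−0.533×3.36)
= 24.91 × (0.3736 − 0.1668) + 1.604 × 0.1668 = 5.420 mg/L.
DO = 9.97 − 5.420 = 4.550 mg/L.

DO ≈ 4.55 mg/L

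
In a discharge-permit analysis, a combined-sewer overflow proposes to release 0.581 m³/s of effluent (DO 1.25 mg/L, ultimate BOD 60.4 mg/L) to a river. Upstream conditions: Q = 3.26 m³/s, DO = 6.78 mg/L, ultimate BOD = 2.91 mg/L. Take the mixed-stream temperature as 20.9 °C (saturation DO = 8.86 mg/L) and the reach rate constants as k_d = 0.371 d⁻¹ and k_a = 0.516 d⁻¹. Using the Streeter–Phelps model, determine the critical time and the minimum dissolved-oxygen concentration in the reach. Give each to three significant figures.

Mixed DO = (3.26×6.78 + 0.581×1.25)/(3.26+0.581) = 22.83/3.841 = 5.944 mg/L.
Mixed L₀ = (3.26×2.91 + 0.581×60.4)/(3.841) = 44.58/3.841 = 11.61 mg/L.
Initial deficit D₀ = C_s − DO₀ = 8.86 − 5.944 = 2.916 mg/L.
t_c = (1/0.1450) ln[(0.516/0.371)(1 − 2.916×0.1450/(0.371×11.61))] = 6.897 × ln(1.254) = 1.562 d.
D_c = (0.371/0.516) × 11.61 × e^(−0.371×1.562) = 0.7190 × 11.61 × 0.5601 = 4.674 mg/L.
Minimum DO = 8.86 − 4.674 = 4.186 mg/L.

t_c ≈ 1.56 d; minimum DO ≈ 4.19 mg/L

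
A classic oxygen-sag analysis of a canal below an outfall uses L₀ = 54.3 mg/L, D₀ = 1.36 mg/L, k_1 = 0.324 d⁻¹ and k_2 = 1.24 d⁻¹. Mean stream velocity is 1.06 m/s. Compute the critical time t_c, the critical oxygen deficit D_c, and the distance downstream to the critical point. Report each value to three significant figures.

t_c ≈ 1.39 d; D_c ≈ 9.06 mg/L; x_c ≈ 127 km

At the critical point dD/dt = 0, so k_1 L₀ e^(−k_1 t) = k_2 D. Substituting D(t) from the Streeter–Phelps equation and solving for t gives
t_c = ln[(k_2/k_1)(1 − D₀(k_2−k_1)/(k_1 L₀))] / (k_2−k_1).
Here k_2−k_1 = 0.9160 d⁻¹ and 1 − D₀(k_2−k_1)/(k_1 L₀) = 1 − 1.36×0.9160/(0.324×54.3) = 0.9292, so
t_c = ln(3.827 × 0.9292) / 0.9160 = 1.269 / 0.9160 = 1.385 d.
L(t_c) = L₀ e^(−k_1 t_c) = 54.3 × 0.6384 = 34.67 mg/L, and at the critical point k_2 D_c = k_1 L, so D_c = (0.324/1.24) × 34.67 = 9.058 mg/L.
x_c = v t_c = 1.06 m/s × 1.385 d × 86400 s/d = 126800 m ≈ 127 km.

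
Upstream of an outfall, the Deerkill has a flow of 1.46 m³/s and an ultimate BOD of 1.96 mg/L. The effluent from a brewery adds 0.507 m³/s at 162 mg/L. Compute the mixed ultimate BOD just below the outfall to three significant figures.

Flow-weighted mixing: C = (Q_r C_r + Q_w C_w)/(Q_r + Q_w)
= (1.46×1.96 + 0.507×162)/(1.46 + 0.507) = 85.00/1.967 = 43.21 mg/L.

43.2 mg/L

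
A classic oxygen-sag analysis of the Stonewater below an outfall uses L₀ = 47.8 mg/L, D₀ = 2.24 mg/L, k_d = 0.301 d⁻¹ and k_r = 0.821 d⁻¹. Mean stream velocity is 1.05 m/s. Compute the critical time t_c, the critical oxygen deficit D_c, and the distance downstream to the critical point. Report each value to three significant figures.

t_c ≈ 1.77 d; D_c ≈ 10.3 mg/L; x_c ≈ 160 km

t_c = [1/(k_r−k_d)] ln[(k_r/k_d)(1 − D₀(k_r−k_d)/(k_d L₀))]
= [1/(0.821−0.301)] ln[(0.821/0.301)(1 − 2.24×0.5200/(0.301×47.8))]
= (1/0.5200) ln[2.728 × 0.9190] = 1.923 × ln(2.507) = 1.923 × 0.9190 = 1.767 d.
D_c = (k_d/k_r) L₀ e^(−k_d t_c) = (0.301/0.821) × 47.8 × e^(−0.301×1.767) = 0.3666 × 47.8 × 0.5875 = 10.30 mg/L.
x_c = v t_c = 1.05 m/s × 1.767 d × 86400 s/d = 160300 m ≈ 160 km.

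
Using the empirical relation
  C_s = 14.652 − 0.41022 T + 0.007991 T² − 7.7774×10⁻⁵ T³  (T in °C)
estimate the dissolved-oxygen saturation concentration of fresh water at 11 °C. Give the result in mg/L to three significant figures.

C_s = 14.652 − 0.41022×11 + 0.007991×11² − 7.7774×10⁻⁵×11³ = 11.00 mg/L.

C_s ≈ 11.0 mg/L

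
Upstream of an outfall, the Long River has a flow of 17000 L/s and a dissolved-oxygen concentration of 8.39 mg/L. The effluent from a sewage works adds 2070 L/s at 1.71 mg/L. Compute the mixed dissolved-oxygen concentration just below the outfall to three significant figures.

7.66 mg/L

Flow-weighted mixing: C = (Q_r C_r + Q_w C_w)/(Q_r + Q_w)
= (17000×8.39 + 2070×1.71)/(17000 + 2070) = 146200/19070 = 7.665 mg/L.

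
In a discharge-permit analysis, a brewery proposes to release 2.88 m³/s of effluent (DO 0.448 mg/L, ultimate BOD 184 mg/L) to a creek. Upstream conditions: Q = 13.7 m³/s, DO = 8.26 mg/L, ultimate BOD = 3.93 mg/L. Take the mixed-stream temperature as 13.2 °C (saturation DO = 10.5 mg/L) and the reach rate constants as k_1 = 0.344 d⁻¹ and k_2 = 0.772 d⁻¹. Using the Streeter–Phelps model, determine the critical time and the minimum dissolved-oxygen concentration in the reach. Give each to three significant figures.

t_c ≈ 1.57 d; minimum DO ≈ 1.36 mg/L

Mixed DO = (13.7×8.26 + 2.88×0.448)/(13.7+2.88) = 114.5/16.58 = 6.903 mg/L.
Mixed L₀ = (13.7×3.93 + 2.88×184)/(16.58) = 583.8/16.58 = 35.21 mg/L.
Initial deficit D₀ = C_s − DO₀ = 10.5 − 6.903 = 3.597 mg/L.
t_c = (1/0.4280) ln[(0.772/0.344)(1 − 3.597×0.4280/(0.344×35.21))] = 2.336 × ln(1.959) = 1.571 d.
D_c = (0.344/0.772) × 35.21 × e^(−0.344×1.571) = 0.4456 × 35.21 × 0.5825 = 9.139 mg/L.
Minimum DO = 10.5 − 9.139 = 1.361 mg/L.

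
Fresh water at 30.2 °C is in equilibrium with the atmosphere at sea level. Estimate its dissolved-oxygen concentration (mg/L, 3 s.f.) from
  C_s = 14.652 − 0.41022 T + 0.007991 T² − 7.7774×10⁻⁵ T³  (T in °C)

C_s = 14.652 − 0.41022×30.2 + 0.007991×30.2² − 7.7774×10⁻⁵×30.2³ = 7.409 mg/L.

C_s ≈ 7.41 mg/L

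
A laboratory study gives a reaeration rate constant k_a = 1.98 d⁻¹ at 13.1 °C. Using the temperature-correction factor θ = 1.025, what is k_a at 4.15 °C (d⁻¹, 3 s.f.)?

k_a ≈ 1.59 d⁻¹

k_a(T₂) = k_a(T₁) · θ^(T₂−T₁) = 1.98 × 1.025^(4.15−13.1)
= 1.98 × 1.025^-8.95 = 1.98 × 0.8017 = 1.587 d⁻¹.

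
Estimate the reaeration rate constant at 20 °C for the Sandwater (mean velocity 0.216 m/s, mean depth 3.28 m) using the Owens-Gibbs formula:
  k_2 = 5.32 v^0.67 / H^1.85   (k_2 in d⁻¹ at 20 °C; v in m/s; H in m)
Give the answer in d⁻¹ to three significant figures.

k_2 ≈ 0.212 d⁻¹

k_2 = 5.32 × 0.216^0.67 / 3.28^1.85 = 5.32 × 0.3582 / 9.003 = 0.2117 d⁻¹.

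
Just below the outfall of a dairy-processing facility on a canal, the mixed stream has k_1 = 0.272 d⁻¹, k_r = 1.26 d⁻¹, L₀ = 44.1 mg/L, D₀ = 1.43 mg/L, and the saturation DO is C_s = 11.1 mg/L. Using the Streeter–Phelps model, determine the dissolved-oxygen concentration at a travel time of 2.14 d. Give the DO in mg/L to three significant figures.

DO ≈ 5.04 mg/L

k_1 L₀/(k_r−k_1) = 0.272×44.1/(1.26−0.272) = 12.00/0.9880 = 12.14 mg/L.
e^(−k_1 t) = e^(−0.272×2.140) = 0.5587; e^(−k_r t) = e^(−1.26×2.140) = 0.06745.
D = 12.14 × (0.5587 − 0.06745) + 1.43 × 0.06745 = 5.965 + 0.09645 = 6.061 mg/L.
DO = C_s − D = 11.1 − 6.061 = 5.039 mg/L.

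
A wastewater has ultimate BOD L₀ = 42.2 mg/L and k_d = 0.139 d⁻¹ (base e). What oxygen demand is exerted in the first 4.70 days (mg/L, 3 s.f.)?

y_t = L₀(1 − e^(−k_d t)) = 42.2 × (1 − e^(−0.139×4.70))
= 42.2 × (1 − 0.5203) = 42.2 × 0.4797 = 20.24 mg/L.

y ≈ 20.2 mg/L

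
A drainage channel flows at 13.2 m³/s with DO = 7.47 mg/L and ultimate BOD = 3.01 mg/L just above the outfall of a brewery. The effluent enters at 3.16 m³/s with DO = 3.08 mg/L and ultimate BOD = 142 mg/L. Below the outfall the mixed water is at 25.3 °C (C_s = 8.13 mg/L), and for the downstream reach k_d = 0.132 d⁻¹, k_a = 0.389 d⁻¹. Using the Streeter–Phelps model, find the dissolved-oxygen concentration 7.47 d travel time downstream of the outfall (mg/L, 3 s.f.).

Mixed DO = (13.2×7.47 + 3.16×3.08)/(13.2+3.16) = 108.3/16.36 = 6.622 mg/L.
Mixed L₀ = (13.2×3.01 + 3.16×142)/(16.36) = 488.5/16.36 = 29.86 mg/L.
Initial deficit D₀ = C_s − DO₀ = 8.13 − 6.622 = 1.508 mg/L.
D(7.47) = [0.132×29.86/(0.389−0.132)](e^(−0.132×7.47) − e^(−0.389×7.47)) + 1.508 e^(−0.389×7.47)
= 15.33 × (0.3731 − 0.05470) + 1.508 × 0.05470 = 4.964 mg/L.
DO = 8.13 − 4.964 = 3.166 mg/L.

DO ≈ 3.17 mg/L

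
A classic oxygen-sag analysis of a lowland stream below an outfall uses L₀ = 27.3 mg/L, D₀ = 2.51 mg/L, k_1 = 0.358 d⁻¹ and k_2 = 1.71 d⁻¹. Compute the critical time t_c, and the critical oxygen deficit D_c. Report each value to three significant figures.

t_c ≈ 0.841 d; D_c ≈ 4.23 mg/L

At the critical point dD/dt = 0, so k_1 L₀ e^(−k_1 t) = k_2 D. Substituting D(t) from the Streeter–Phelps equation and solving for t gives
t_c = ln[(k_2/k_1)(1 − D₀(k_2−k_1)/(k_1 L₀))] / (k_2−k_1).
Here k_2−k_1 = 1.352 d⁻¹ and 1 − D₀(k_2−k_1)/(k_1 L₀) = 1 − 2.51×1.352/(0.358×27.3) = 0.6528, so
t_c = ln(4.777 × 0.6528) / 1.352 = 1.137 / 1.352 = 0.8411 d.
L(t_c) = L₀ e^(−k_1 t_c) = 27.3 × 0.7400 = 20.20 mg/L, and at the critical point k_2 D_c = k_1 L, so D_c = (0.358/1.71) × 20.20 = 4.229 mg/L.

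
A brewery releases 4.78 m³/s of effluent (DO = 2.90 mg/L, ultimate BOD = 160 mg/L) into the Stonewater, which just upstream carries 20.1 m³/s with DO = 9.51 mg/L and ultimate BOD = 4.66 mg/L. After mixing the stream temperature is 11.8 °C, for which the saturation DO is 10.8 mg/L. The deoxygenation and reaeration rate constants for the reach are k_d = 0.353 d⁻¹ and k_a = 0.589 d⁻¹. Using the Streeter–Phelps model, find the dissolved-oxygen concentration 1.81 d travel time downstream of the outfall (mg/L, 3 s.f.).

Mixed DO = (20.1×9.51 + 4.78×2.90)/(20.1+4.78) = 205.0/24.88 = 8.240 mg/L.
Mixed L₀ = (20.1×4.66 + 4.78×160)/(24.88) = 858.5/24.88 = 34.50 mg/L.
Initial deficit D₀ = C_s − DO₀ = 10.8 − 8.240 = 2.560 mg/L.
D(1.81) = [0.353×34.50/(0.589−0.353)](e^(−0.353×1.81) − e^(−0.589×1.81)) + 2.560 e^(−0.589×1.81)
= 51.61 × (0.5279 − 0.3444) + 2.560 × 0.3444 = 10.35 mg/L.
DO = 10.8 − 10.35 = 0.4478 mg/L.

DO ≈ 0.448 mg/L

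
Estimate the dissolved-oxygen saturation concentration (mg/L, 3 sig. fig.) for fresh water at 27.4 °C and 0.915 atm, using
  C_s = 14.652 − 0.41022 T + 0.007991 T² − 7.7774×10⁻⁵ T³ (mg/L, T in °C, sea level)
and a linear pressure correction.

At sea level: C_s = 14.652 − 0.41022×27.4 + 0.007991×27.4² − 7.7774×10⁻⁵×27.4³ = 7.811 mg/L.
Pressure correction: C_s' = 7.811 × 0.915 = 7.147 mg/L.

C_s ≈ 7.15 mg/L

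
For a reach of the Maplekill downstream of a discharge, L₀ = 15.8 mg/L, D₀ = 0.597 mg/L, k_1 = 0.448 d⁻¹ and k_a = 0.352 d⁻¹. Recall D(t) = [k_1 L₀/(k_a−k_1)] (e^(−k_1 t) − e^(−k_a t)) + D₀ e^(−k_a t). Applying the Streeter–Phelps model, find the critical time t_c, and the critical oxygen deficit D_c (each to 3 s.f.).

t_c ≈ 2.43 d; D_c ≈ 6.78 mg/L

With k_a/k_1 = 0.7857 and 1 − D₀(k_a−k_1)/(k_1 L₀) = 1.008,
t_c = ln(0.7857 × 1.008) / (0.352 − 0.448) = ln(0.7921) / -0.09600 = -0.2331/-0.09600 = 2.428 d.
L(t_c) = L₀ e^(−k_1 t_c) = 15.8 × 0.3370 = 5.324 mg/L, and at the critical point k_a D_c = k_1 L, so D_c = (0.448/0.352) × 5.324 = 6.776 mg/L.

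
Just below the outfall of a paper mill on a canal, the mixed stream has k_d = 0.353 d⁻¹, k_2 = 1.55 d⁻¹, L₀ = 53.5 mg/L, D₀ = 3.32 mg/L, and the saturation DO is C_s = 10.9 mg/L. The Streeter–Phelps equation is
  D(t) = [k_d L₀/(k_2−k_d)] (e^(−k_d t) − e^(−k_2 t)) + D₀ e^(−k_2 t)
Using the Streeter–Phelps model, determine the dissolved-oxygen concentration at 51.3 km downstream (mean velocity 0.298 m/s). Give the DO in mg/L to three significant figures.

DO ≈ 3.66 mg/L

Travel time t = x/v = 51.3 km / (0.298 m/s) = 51300 m / 0.298 m/s = 172100 s = 1.992 d.
k_d L₀/(k_2−k_d) = 0.353×53.5/(1.55−0.353) = 18.89/1.197 = 15.78 mg/L.
e^(−k_d t) = e^(−0.353×1.992) = 0.4949; e^(−k_2 t) = e^(−1.55×1.992) = 0.04558.
D = 15.78 × (0.4949 − 0.04558) + 3.32 × 0.04558 = 7.090 + 0.1513 = 7.241 mg/L.
DO = C_s − D = 10.9 − 7.241 = 3.659 mg/L.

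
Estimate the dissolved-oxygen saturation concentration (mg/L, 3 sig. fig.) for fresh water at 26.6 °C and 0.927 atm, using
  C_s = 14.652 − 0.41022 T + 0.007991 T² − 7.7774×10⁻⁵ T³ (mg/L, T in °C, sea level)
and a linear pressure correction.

At sea level: C_s = 14.652 − 0.41022×26.6 + 0.007991×26.6² − 7.7774×10⁻⁵×26.6³ = 7.930 mg/L.
Pressure correction: C_s' = 7.930 × 0.927 = 7.352 mg/L.

C_s ≈ 7.35 mg/L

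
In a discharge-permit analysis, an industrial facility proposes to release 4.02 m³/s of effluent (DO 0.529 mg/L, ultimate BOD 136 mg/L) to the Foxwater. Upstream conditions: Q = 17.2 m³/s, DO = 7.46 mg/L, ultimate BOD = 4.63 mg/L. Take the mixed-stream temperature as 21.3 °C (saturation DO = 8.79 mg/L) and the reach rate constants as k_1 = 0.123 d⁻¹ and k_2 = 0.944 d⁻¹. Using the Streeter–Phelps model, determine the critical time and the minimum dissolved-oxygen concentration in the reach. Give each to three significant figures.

t_c ≈ 1.37 d; minimum DO ≈ 5.54 mg/L

Mixed DO = (17.2×7.46 + 4.02×0.529)/(17.2+4.02) = 130.4/21.22 = 6.147 mg/L.
Mixed L₀ = (17.2×4.63 + 4.02×136)/(21.22) = 626.4/21.22 = 29.52 mg/L.
Initial deficit D₀ = C_s − DO₀ = 8.79 − 6.147 = 2.643 mg/L.
t_c = (1/0.8210) ln[(0.944/0.123)(1 − 2.643×0.8210/(0.123×29.52))] = 1.218 × ln(3.088) = 1.373 d.
D_c = (0.123/0.944) × 29.52 × e^(−0.123×1.373) = 0.1303 × 29.52 × 0.8446 = 3.248 mg/L.
Minimum DO = 8.79 − 3.248 = 5.542 mg/L.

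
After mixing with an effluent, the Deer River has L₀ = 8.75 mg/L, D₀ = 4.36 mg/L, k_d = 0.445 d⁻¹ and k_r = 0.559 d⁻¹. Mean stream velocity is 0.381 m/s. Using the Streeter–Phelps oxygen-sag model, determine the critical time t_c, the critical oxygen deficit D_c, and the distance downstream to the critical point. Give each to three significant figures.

t_c ≈ 0.803 d; D_c ≈ 4.87 mg/L; x_c ≈ 26.4 km

With k_r/k_d = 1.256 and 1 − D₀(k_r−k_d)/(k_d L₀) = 0.8723,
t_c = ln(1.256 × 0.8723) / (0.559 − 0.445) = ln(1.096) / 0.1140 = 0.09151/0.1140 = 0.8027 d.
D_c = (k_d/k_r) L₀ e^(−k_d t_c) = (0.445/0.559) × 8.75 × e^(−0.445×0.8027) = 0.7961 × 8.75 × 0.6996 = 4.873 mg/L.
x_c = v t_c = 0.381 m/s × 0.8027 d × 86400 s/d = 26420 m ≈ 26.4 km.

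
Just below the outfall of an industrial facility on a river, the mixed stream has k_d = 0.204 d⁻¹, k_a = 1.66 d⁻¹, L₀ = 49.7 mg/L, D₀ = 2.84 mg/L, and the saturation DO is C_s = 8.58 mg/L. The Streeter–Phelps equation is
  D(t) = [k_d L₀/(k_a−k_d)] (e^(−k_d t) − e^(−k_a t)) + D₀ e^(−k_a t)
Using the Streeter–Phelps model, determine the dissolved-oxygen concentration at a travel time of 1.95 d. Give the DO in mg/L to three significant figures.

DO ≈ 4.06 mg/L

k_d L₀/(k_a−k_d) = 0.204×49.7/(1.66−0.204) = 10.14/1.456 = 6.963 mg/L.
e^(−k_d t) = e^(−0.204×1.950) = 0.6718; e^(−k_a t) = e^(−1.66×1.950) = 0.03928.
D = 6.963 × (0.6718 − 0.03928) + 2.84 × 0.03928 = 4.404 + 0.1116 = 4.516 mg/L.
DO = C_s − D = 8.58 − 4.516 = 4.064 mg/L.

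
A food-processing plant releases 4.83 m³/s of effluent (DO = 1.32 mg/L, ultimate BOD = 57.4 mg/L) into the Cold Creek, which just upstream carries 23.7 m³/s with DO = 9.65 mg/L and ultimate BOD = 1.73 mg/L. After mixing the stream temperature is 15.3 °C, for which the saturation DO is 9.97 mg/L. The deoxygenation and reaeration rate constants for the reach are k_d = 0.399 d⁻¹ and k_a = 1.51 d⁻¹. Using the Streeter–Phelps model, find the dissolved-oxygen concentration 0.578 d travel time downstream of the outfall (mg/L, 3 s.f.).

DO ≈ 7.74 mg/L

Mixed DO = (23.7×9.65 + 4.83×1.32)/(23.7+4.83) = 235.1/28.53 = 8.240 mg/L.
Mixed L₀ = (23.7×1.73 + 4.83×57.4)/(28.53) = 318.2/28.53 = 11.15 mg/L.
Initial deficit D₀ = C_s − DO₀ = 9.97 − 8.240 = 1.730 mg/L.
D(0.578) = [0.399×11.15/(1.51−0.399)](e^(−0.399×0.578) − e^(−1.51×0.578)) + 1.730 e^(−1.51×0.578)
= 4.006 × (0.7940 − 0.4178) + 1.730 × 0.4178 = 2.230 mg/L.
DO = 9.97 − 2.230 = 7.740 mg/L.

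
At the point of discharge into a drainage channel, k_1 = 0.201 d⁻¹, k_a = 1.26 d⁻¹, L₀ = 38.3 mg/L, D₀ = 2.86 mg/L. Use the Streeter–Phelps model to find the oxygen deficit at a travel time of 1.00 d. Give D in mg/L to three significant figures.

k_1 L₀/(k_a−k_1) = 0.201×38.3/(1.26−0.201) = 7.698/1.059 = 7.269 mg/L.
e^(−k_1 t) = e^(−0.201×1.000) = 0.8179; e^(−k_a t) = e^(−1.26×1.000) = 0.2837.
D = 7.269 × (0.8179 − 0.2837) + 2.86 × 0.2837 = 3.884 + 0.8113 = 4.695 mg/L.

D ≈ 4.69 mg/L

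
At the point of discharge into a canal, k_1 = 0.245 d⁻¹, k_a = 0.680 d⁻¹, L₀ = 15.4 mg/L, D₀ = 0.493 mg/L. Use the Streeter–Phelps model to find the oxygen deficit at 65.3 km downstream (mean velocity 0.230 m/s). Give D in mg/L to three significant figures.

D ≈ 3.00 mg/L

Travel time t = x/v = 65.3 km / (0.230 m/s) = 65300 m / 0.230 m/s = 283900 s = 3.286 d.
k_1 L₀/(k_a−k_1) = 0.245×15.4/(0.680−0.245) = 3.773/0.4350 = 8.674 mg/L.
e^(−k_1 t) = e^(−0.245×3.286) = 0.4471; e^(−k_a t) = e^(−0.680×3.286) = 0.1070.
D = 8.674 × (0.4471 − 0.1070) + 0.493 × 0.1070 = 2.949 + 0.05277 = 3.002 mg/L.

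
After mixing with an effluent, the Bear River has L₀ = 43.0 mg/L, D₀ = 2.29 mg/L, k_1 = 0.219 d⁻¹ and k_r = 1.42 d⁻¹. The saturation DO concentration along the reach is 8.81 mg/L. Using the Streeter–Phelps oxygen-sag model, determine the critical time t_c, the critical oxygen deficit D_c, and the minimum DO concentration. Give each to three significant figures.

t_c ≈ 1.27 d; D_c ≈ 5.02 mg/L; min DO ≈ 3.79 mg/L

t_c = [1/(k_r−k_1)] ln[(k_r/k_1)(1 − D₀(k_r−k_1)/(k_1 L₀))]
= [1/(1.42−0.219)] ln[(1.42/0.219)(1 − 2.29×1.201/(0.219×43.0))]
= (1/1.201) ln[6.484 × 0.7079] = 0.8326 × ln(4.590) = 0.8326 × 1.524 = 1.269 d.
L(t_c) = L₀ e^(−k_1 t_c) = 43.0 × 0.7574 = 32.57 mg/L, and at the critical point k_r D_c = k_1 L, so D_c = (0.219/1.42) × 32.57 = 5.023 mg/L.
Minimum DO = C_s − D_c = 8.81 − 5.023 = 3.787 mg/L.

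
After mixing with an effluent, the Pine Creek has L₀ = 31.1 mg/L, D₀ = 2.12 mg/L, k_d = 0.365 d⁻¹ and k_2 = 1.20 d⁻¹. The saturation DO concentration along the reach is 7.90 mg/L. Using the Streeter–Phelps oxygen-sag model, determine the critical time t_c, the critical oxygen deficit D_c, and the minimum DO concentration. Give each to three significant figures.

t_c ≈ 1.22 d; D_c ≈ 6.05 mg/L; min DO ≈ 1.85 mg/L

t_c = [1/(k_2−k_d)] ln[(k_2/k_d)(1 − D₀(k_2−k_d)/(k_d L₀))]
= [1/(1.20−0.365)] ln[(1.20/0.365)(1 − 2.12×0.8350/(0.365×31.1))]
= (1/0.8350) ln[3.288 × 0.8441] = 1.198 × ln(2.775) = 1.198 × 1.021 = 1.222 d.
L(t_c) = L₀ e^(−k_d t_c) = 31.1 × 0.6401 = 19.91 mg/L, and at the critical point k_2 D_c = k_d L, so D_c = (0.365/1.20) × 19.91 = 6.055 mg/L.
Minimum DO = C_s − D_c = 7.90 − 6.055 = 1.845 mg/L.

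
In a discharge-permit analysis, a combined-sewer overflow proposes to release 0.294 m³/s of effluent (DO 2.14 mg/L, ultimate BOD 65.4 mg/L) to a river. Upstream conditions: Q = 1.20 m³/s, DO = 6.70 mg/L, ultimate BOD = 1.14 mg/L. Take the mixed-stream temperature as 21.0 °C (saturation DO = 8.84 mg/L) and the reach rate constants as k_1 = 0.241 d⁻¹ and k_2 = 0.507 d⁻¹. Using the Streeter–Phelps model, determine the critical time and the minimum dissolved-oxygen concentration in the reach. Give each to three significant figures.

Mixed DO = (1.20×6.70 + 0.294×2.14)/(1.20+0.294) = 8.669/1.494 = 5.803 mg/L.
Mixed L₀ = (1.20×1.14 + 0.294×65.4)/(1.494) = 20.60/1.494 = 13.79 mg/L.
Initial deficit D₀ = C_s − DO₀ = 8.84 − 5.803 = 3.037 mg/L.
t_c = (1/0.2660) ln[(0.507/0.241)(1 − 3.037×0.2660/(0.241×13.79))] = 3.759 × ln(1.592) = 1.748 d.
D_c = (0.241/0.507) × 13.79 × e^(−0.241×1.748) = 0.4753 × 13.79 × 0.6561 = 4.300 mg/L.
Minimum DO = 8.84 − 4.300 = 4.540 mg/L.

t_c ≈ 1.75 d; minimum DO ≈ 4.54 mg/L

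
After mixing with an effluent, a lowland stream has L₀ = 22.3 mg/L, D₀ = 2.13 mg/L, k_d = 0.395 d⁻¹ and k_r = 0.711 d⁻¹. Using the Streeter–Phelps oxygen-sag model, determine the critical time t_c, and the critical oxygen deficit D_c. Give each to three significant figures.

t_c ≈ 1.61 d; D_c ≈ 6.56 mg/L

t_c = [1/(k_r−k_d)] ln[(k_r/k_d)(1 − D₀(k_r−k_d)/(k_d L₀))]
= [1/(0.711−0.395)] ln[(0.711/0.395)(1 − 2.13×0.3160/(0.395×22.3))]
= (1/0.3160) ln[1.800 × 0.9236] = 3.165 × ln(1.662) = 3.165 × 0.5083 = 1.609 d.
L(t_c) = L₀ e^(−k_d t_c) = 22.3 × 0.5297 = 11.81 mg/L, and at the critical point k_r D_c = k_d L, so D_c = (0.395/0.711) × 11.81 = 6.563 mg/L.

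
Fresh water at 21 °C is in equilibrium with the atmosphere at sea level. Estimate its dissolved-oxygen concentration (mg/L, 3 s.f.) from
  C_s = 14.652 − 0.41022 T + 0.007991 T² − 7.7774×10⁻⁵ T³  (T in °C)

C_s ≈ 8.84 mg/L

C_s = 14.652 − 0.41022×21 + 0.007991×21² − 7.7774×10⁻⁵×21³ = 8.841 mg/L.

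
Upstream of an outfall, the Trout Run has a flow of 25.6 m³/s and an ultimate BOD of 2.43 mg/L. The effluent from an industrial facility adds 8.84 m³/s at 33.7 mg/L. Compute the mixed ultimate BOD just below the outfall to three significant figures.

Flow-weighted mixing: C = (Q_r C_r + Q_w C_w)/(Q_r + Q_w)
= (25.6×2.43 + 8.84×33.7)/(25.6 + 8.84) = 360.1/34.44 = 10.46 mg/L.

10.5 mg/L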